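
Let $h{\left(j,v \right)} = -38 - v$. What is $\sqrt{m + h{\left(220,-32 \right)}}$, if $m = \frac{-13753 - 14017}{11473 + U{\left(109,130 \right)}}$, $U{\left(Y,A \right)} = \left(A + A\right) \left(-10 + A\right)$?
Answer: $\frac{28 i \sqrt{15447626}}{42673} \approx 2.5789 i$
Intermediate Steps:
$U{\left(Y,A \right)} = 2 A \left(-10 + A\right)$
$m = - \frac{27770}{42673}$ ($m = \frac{-13753 - 14017}{11473 + 2 \cdot 130 \left(-10 + 130\right)} = - \frac{27770}{11473 + 2 \cdot 130 \cdot 120} = - \frac{27770}{11473 + 31200} = - \frac{27770}{42673} \approx -0.65076$)
$\sqrt{m + h{\left(220,-32 \right)}} = \sqrt{- \frac{27770}{42673} - 6} = \sqrt{- \frac{283808}{42673}} = \frac{28 i \sqrt{15447626}}{42673}$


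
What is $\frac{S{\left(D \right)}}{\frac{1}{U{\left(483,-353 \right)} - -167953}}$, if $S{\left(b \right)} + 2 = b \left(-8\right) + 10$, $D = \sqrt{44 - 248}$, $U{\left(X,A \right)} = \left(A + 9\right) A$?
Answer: $2315080 - 4630160 i \sqrt{51} \approx 2.3151 \cdot 10^{6} - 3.3066 \cdot 10^{7} i$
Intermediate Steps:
$U{\left(X,A \right)} = A \left(9 + A\right)$ ($U{\left(X,A \right)} = \left(9 + A\right) A = A \left(9 + A\right)$)
$D = 2 i \sqrt{51}$ ($D = \sqrt{-204} = 2 i \sqrt{51} \approx 14.283 i$)
$S{\left(b \right)} = 8 - 8 b$ ($S{\left(b \right)} = -2 + \left(b \left(-8\right) + 10\right) = -2 - \left(-10 + 8 b\right) = 8 - 8 b$)
$\frac{S{\left(D \right)}}{\frac{1}{U{\left(483,-353 \right)} - -167953}} = \frac{8 - 8 \cdot 2 i \sqrt{51}}{\frac{1}{- 353 \left(9 - 353\right) - -167953}} = \frac{8 - 16 i \sqrt{51}}{\frac{1}{\left(-353\right) \left(-344\right) + \left(-316898 + 484851\right)}} = \frac{8 - 16 i \sqrt{51}}{\frac{1}{121432 + 167953}} = \frac{8 - 16 i \sqrt{51}}{\frac{1}{289385}} = \left(8 - 16 i \sqrt{51}\right) \frac{1}{\frac{1}{289385}} = \left(8 - 16 i \sqrt{51}\right) 289385 = 2315080 - 4630160 i \sqrt{51}$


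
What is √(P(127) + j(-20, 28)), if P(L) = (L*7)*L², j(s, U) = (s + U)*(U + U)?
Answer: √14339129 ≈ 3786.7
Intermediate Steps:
j(s, U) = 2*U*(U + s) (j(s, U) = (U + s)*(2*U) = 2*U*(U + s))
P(L) = 7*L³ (P(L) = (7*L)*L² = 7*L³)
√(P(127) + j(-20, 28)) = √(7*127³ + 2*28*(28 - 20)) = √(7*2048383 + 2*28*8) = √(14338681 + 448) = √14339129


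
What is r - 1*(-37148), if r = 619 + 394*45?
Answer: 55497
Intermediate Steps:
r = 18349 (r = 619 + 17730 = 18349)
r - 1*(-37148) = 18349 - 1*(-37148) = 18349 + 37148 = 55497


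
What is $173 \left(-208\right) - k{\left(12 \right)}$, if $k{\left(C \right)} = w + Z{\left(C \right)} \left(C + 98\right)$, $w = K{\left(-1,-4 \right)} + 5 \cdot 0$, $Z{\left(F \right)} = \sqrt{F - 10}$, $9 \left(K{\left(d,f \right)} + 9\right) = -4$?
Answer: $- \frac{323771}{9} - 110 \sqrt{2} \approx -36130.0$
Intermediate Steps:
$K{\left(d,f \right)} = - \frac{85}{9}$ ($K{\left(d,f \right)} = -9 + \frac{1}{9} \left(-4\right) = -9 - \frac{4}{9} = - \frac{85}{9}$)
$Z{\left(F \right)} = \sqrt{-10 + F}$
$w = - \frac{85}{9}$ ($w = - \frac{85}{9} + 5 \cdot 0 = - \frac{85}{9} + 0 = - \frac{85}{9} \approx -9.4444$)
$k{\left(C \right)} = - \frac{85}{9} + \sqrt{-10 + C} \left(98 + C\right)$ ($k{\left(C \right)} = - \frac{85}{9} + \sqrt{-10 + C} \left(C + 98\right) = - \frac{85}{9} + \sqrt{-10 + C} \left(98 + C\right)$)
$173 \left(-208\right) - k{\left(12 \right)} = 173 \left(-208\right) - \left(- \frac{85}{9} + 98 \sqrt{-10 + 12} + 12 \sqrt{-10 + 12}\right) = -35984 - \left(- \frac{85}{9} + 98 \sqrt{2} + 12 \sqrt{2}\right) = -35984 - \left(- \frac{85}{9} + 110 \sqrt{2}\right) = -35984 + \left(\frac{85}{9} - 110 \sqrt{2}\right) = - \frac{323771}{9} - 110 \sqrt{2}$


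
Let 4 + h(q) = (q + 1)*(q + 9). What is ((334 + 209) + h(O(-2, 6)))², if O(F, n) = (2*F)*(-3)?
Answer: 659344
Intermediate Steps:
O(F, n) = -6*F
h(q) = -4 + (1 + q)*(9 + q) (h(q) = -4 + (q + 1)*(q + 9) = -4 + (1 + q)*(9 + q))
((334 + 209) + h(O(-2, 6)))² = ((334 + 209) + (5 + (-6*(-2))² + 10*(-6*(-2))))² = (543 + (5 + 12² + 10*12))² = (543 + (5 + 144 + 120))² = (543 + 269)² = 812² = 659344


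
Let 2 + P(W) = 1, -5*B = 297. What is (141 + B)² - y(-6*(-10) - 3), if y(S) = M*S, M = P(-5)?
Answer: 167889/25 ≈ 6715.6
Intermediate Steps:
B = -297/5 (B = -⅕*297 = -297/5 ≈ -59.400)
P(W) = -1 (P(W) = -2 + 1 = -1)
M = -1
y(S) = -S
(141 + B)² - y(-6*(-10) - 3) = (141 - 297/5)² - (-1)*(-6*(-10) - 3) = (408/5)² - (-1)*(60 - 3) = 166464/25 - (-1)*57 = 166464/25 - 1*(-57) = 166464/25 + 57 = 167889/25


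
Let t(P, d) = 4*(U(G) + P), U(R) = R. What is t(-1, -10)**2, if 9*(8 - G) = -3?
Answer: 7744/9 ≈ 860.44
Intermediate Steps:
G = 25/3 (G = 8 - 1/9*(-3) = 8 + 1/3 = 25/3 ≈ 8.3333)
t(P, d) = 100/3 + 4*P (t(P, d) = 4*(25/3 + P) = 100/3 + 4*P)
t(-1, -10)**2 = (100/3 + 4*(-1))**2 = (100/3 - 4)**2 = (88/3)**2 = 7744/9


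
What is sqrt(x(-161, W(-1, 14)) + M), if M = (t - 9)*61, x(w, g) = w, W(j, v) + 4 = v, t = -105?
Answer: I*sqrt(7115) ≈ 84.35*I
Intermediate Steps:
W(j, v) = -4 + v
M = -6954 (M = (-105 - 9)*61 = -114*61 = -6954)
sqrt(x(-161, W(-1, 14)) + M) = sqrt(-161 - 6954) = sqrt(-7115) = I*sqrt(7115)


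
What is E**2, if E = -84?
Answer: 7056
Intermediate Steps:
E**2 = (-84)**2 = 7056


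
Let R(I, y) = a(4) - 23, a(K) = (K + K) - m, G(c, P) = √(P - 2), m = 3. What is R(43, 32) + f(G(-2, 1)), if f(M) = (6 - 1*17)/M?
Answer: -18 + 11*I ≈ -18.0 + 11.0*I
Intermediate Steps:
G(c, P) = √(-2 + P)
f(M) = -11/M (f(M) = (6 - 17)/M = -11/M)
a(K) = -3 + 2*K (a(K) = (K + K) - 1*3 = 2*K - 3 = -3 + 2*K)
R(I, y) = -18 (R(I, y) = (-3 + 2*4) - 23 = (-3 + 8) - 23 = 5 - 23 = -18)
R(43, 32) + f(G(-2, 1)) = -18 - 11/√(-2 + 1) = -18 - 11*(-I) = -18 - (-11)*I = -18 + 11*I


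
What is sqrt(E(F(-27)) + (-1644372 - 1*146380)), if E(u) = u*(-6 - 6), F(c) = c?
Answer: 2*I*sqrt(447607) ≈ 1338.1*I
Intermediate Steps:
E(u) = -12*u (E(u) = u*(-12) = -12*u)
sqrt(E(F(-27)) + (-1644372 - 1*146380)) = sqrt(-12*(-27) + (-1644372 - 1*146380)) = sqrt(324 + (-1644372 - 146380)) = sqrt(324 - 1790752) = sqrt(-1790428) = 2*I*sqrt(447607)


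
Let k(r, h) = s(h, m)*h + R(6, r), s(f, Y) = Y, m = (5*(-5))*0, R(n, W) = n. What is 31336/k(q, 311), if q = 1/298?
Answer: 15668/3 ≈ 5222.7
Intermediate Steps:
m = 0 (m = -25*0 = 0)
q = 1/298 ≈ 0.0033557
k(r, h) = 6 (k(r, h) = 0*h + 6 = 0 + 6 = 6)
31336/k(q, 311) = 31336/6 = 31336*(1/6) = 15668/3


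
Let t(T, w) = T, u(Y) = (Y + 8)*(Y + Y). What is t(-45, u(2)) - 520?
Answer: -565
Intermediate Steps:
u(Y) = 2*Y*(8 + Y) (u(Y) = (8 + Y)*(2*Y) = 2*Y*(8 + Y))
t(-45, u(2)) - 520 = -45 - 520 = -565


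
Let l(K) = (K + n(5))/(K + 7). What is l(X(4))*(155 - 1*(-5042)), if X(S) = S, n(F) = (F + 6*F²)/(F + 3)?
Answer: 88349/8 ≈ 11044.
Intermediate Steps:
n(F) = (F + 6*F²)/(3 + F)
l(K) = (155/8 + K)/(7 + K) (l(K) = (K + 5*(1 + 6*5)/(3 + 5))/(K + 7) = (K + 5*(1 + 30)/8)/(7 + K) = (K + 5*(⅛)*31)/(7 + K) = (K + 155/8)/(7 + K) = (155/8 + K)/(7 + K))
l(X(4))*(155 - 1*(-5042)) = ((155/8 + 4)/(7 + 4))*(155 - 1*(-5042)) = ((187/8)/11)*(155 + 5042) = ((1/11)*(187/8))*5197 = (17/8)*5197 = 88349/8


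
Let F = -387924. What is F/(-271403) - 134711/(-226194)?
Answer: 124307050789/61389730182 ≈ 2.0249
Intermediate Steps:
F/(-271403) - 134711/(-226194) = -387924/(-271403) - 134711/(-226194) = -387924*(-1/271403) - 134711*(-1/226194) = 387924/271403 + 134711/226194 = 124307050789/61389730182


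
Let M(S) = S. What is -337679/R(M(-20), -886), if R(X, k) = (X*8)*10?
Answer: 337679/1600 ≈ 211.05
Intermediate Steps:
R(X, k) = 80*X (R(X, k) = (8*X)*10 = 80*X)
-337679/R(M(-20), -886) = -337679/(80*(-20)) = -337679/(-1600) = -337679*(-1/1600) = 337679/1600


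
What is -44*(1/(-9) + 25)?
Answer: -9856/9 ≈ -1095.1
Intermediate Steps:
-44*(1/(-9) + 25) = -44*(-⅑ + 25) = -44*224/9 = -9856/9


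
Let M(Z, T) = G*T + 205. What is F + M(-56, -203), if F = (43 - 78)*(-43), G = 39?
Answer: -6207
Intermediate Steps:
F = 1505 (F = -35*(-43) = 1505)
M(Z, T) = 205 + 39*T (M(Z, T) = 39*T + 205 = 205 + 39*T)
F + M(-56, -203) = 1505 + (205 + 39*(-203)) = 1505 + (205 - 7917) = 1505 - 7712 = -6207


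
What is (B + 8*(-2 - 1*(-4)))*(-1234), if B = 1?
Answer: -20978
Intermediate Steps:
(B + 8*(-2 - 1*(-4)))*(-1234) = (1 + 8*(-2 - 1*(-4)))*(-1234) = (1 + 8*(-2 + 4))*(-1234) = (1 + 8*2)*(-1234) = (1 + 16)*(-1234) = 17*(-1234) = -20978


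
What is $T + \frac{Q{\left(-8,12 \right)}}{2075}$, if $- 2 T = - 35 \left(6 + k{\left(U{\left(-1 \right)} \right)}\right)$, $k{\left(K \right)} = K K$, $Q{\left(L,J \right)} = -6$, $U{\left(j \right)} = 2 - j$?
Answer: $\frac{1089363}{4150} \approx 262.5$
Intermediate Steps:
$k{\left(K \right)} = K^{2}$
$T = \frac{525}{2}$ ($T = - \frac{\left(-35\right) \left(6 + \left(2 - -1\right)^{2}\right)}{2} = - \frac{\left(-35\right) \left(6 + \left(2 + 1\right)^{2}\right)}{2} = - \frac{\left(-35\right) \left(6 + 3^{2}\right)}{2} = - \frac{\left(-35\right) \left(6 + 9\right)}{2} = - \frac{\left(-35\right) 15}{2} = \left(- \frac{1}{2}\right) \left(-525\right) = \frac{525}{2} \approx 262.5$)
$T + \frac{Q{\left(-8,12 \right)}}{2075} = \frac{525}{2} - \frac{6}{2075} = \frac{1089363}{4150}$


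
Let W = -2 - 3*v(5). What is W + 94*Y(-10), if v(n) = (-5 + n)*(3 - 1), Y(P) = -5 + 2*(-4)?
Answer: -1224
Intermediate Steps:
Y(P) = -13 (Y(P) = -5 - 8 = -13)
v(n) = -10 + 2*n (v(n) = (-5 + n)*2 = -10 + 2*n)
W = -2 (W = -2 - 3*(-10 + 2*5) = -2 - 3*(-10 + 10) = -2 - 3*0 = -2 + 0 = -2)
W + 94*Y(-10) = -2 + 94*(-13) = -2 - 1222 = -1224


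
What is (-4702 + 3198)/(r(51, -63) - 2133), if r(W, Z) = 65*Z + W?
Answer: 1504/6177 ≈ 0.24348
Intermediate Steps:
r(W, Z) = W + 65*Z
(-4702 + 3198)/(r(51, -63) - 2133) = (-4702 + 3198)/((51 + 65*(-63)) - 2133) = -1504/((51 - 4095) - 2133) = -1504/(-4044 - 2133) = -1504/(-6177) = -1504*(-1/6177) = 1504/6177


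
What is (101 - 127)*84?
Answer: -2184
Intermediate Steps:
(101 - 127)*84 = -26*84 = -2184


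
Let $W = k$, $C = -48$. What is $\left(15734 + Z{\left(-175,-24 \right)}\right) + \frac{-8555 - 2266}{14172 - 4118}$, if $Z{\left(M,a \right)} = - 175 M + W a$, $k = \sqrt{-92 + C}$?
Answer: $\frac{466082565}{10054} - 48 i \sqrt{35} \approx 46358.0 - 283.97 i$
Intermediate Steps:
$k = 2 i \sqrt{35}$ ($k = \sqrt{-92 - 48} = \sqrt{-140} = 2 i \sqrt{35} \approx 11.832 i$)
$W = 2 i \sqrt{35} \approx 11.832 i$
$Z{\left(M,a \right)} = - 175 M + 2 i a \sqrt{35}$ ($Z{\left(M,a \right)} = - 175 M + 2 i \sqrt{35} a = - 175 M + 2 i a \sqrt{35}$)
$\left(15734 + Z{\left(-175,-24 \right)}\right) + \frac{-8555 - 2266}{14172 - 4118} = \left(15734 + \left(\left(-175\right) \left(-175\right) + 2 i \left(-24\right) \sqrt{35}\right)\right) + \frac{-8555 - 2266}{14172 - 4118} = \left(15734 + \left(30625 - 48 i \sqrt{35}\right)\right) - \frac{10821}{10054} = \left(46359 - 48 i \sqrt{35}\right) - \frac{10821}{10054} = \frac{466082565}{10054} - 48 i \sqrt{35}$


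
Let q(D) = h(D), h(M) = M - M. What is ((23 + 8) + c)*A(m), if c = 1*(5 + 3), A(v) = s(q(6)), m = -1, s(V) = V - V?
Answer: 0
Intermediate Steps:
h(M) = 0
q(D) = 0
s(V) = 0
A(v) = 0
c = 8 (c = 1*8 = 8)
((23 + 8) + c)*A(m) = ((23 + 8) + 8)*0 = (31 + 8)*0 = 39*0 = 0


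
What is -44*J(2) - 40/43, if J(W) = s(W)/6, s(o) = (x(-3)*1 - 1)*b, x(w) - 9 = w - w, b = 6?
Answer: -15176/43 ≈ -352.93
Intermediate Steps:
x(w) = 9 (x(w) = 9 + (w - w) = 9 + 0 = 9)
s(o) = 48 (s(o) = (9*1 - 1)*6 = (9 - 1)*6 = 8*6 = 48)
J(W) = 8 (J(W) = 48/6 = 48*(1/6) = 8)
-44*J(2) - 40/43 = -44*8 - 40/43 = -352 - 40*1/43 = -352 - 40/43 = -15176/43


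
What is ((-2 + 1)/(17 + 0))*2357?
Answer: -2357/17 ≈ -138.65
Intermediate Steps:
((-2 + 1)/(17 + 0))*2357 = -1/17*2357 = -2357/17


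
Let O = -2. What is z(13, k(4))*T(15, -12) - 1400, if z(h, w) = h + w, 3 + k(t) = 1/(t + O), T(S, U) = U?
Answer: -1526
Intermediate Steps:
k(t) = -3 + 1/(-2 + t) (k(t) = -3 + 1/(t - 2) = -3 + 1/(-2 + t))
z(13, k(4))*T(15, -12) - 1400 = (13 + (7 - 3*4)/(-2 + 4))*(-12) - 1400 = (13 + (7 - 12)/2)*(-12) - 1400 = (13 + (½)*(-5))*(-12) - 1400 = (13 - 5/2)*(-12) - 1400 = (21/2)*(-12) - 1400 = -126 - 1400 = -1526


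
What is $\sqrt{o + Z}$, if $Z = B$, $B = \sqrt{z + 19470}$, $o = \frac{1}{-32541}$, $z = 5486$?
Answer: $\frac{\sqrt{-32541 + 2117833362 \sqrt{6239}}}{32541} \approx 12.569$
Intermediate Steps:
$o = - \frac{1}{32541} \approx -3.073 \cdot 10^{-5}$
$B = 2 \sqrt{6239}$ ($B = \sqrt{5486 + 19470} = \sqrt{24956} = 2 \sqrt{6239} \approx 157.97$)
$Z = 2 \sqrt{6239} \approx 157.97$
$\sqrt{o + Z} = \sqrt{- \frac{1}{32541} + 2 \sqrt{6239}}$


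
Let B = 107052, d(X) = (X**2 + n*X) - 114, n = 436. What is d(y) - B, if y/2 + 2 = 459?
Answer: 1126734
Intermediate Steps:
y = 914 (y = -4 + 2*459 = -4 + 918 = 914)
d(X) = -114 + X**2 + 436*X (d(X) = (X**2 + 436*X) - 114 = -114 + X**2 + 436*X)
d(y) - B = (-114 + 914**2 + 436*914) - 1*107052 = (-114 + 835396 + 398504) - 107052 = 1233786 - 107052 = 1126734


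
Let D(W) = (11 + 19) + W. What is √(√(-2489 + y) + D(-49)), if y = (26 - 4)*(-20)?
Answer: √(-19 + I*√2929) ≈ 4.3794 + 6.1789*I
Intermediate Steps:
D(W) = 30 + W
y = -440 (y = 22*(-20) = -440)
√(√(-2489 + y) + D(-49)) = √(√(-2489 - 440) + (30 - 49)) = √(√(-2929) - 19) = √(I*√2929 - 19) = √(-19 + I*√2929)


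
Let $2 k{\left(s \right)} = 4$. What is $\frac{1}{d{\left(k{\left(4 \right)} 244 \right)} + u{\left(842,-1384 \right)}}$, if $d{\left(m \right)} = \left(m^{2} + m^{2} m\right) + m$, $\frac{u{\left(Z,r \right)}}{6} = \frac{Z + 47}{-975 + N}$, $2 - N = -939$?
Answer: $\frac{17}{1979696701} \approx 8.5872 \cdot 10^{-9}$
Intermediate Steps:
$k{\left(s \right)} = 2$ ($k{\left(s \right)} = \frac{1}{2} \cdot 4 = 2$)
$N = 941$ ($N = 2 - -939 = 2 + 939 = 941$)
$u{\left(Z,r \right)} = - \frac{141}{17} - \frac{3 Z}{17}$ ($u{\left(Z,r \right)} = 6 \frac{Z + 47}{-975 + 941} = 6 \frac{47 + Z}{-34} = 6 \left(47 + Z\right) \left(- \frac{1}{34}\right) = 6 \left(- \frac{47}{34} - \frac{Z}{34}\right) = - \frac{141}{17} - \frac{3 Z}{17}$)
$d{\left(m \right)} = m + m^{2} + m^{3}$ ($d{\left(m \right)} = \left(m^{2} + m^{3}\right) + m = m + m^{2} + m^{3}$)
$\frac{1}{d{\left(k{\left(4 \right)} 244 \right)} + u{\left(842,-1384 \right)}} = \frac{1}{2 \cdot 244 \left(1 + 2 \cdot 244 + \left(2 \cdot 244\right)^{2}\right) - \frac{2667}{17}} = \frac{1}{488 \left(1 + 488 + 488^{2}\right) - \frac{2667}{17}} = \frac{1}{488 \left(1 + 488 + 238144\right) - \frac{2667}{17}} = \frac{1}{488 \cdot 238633 - \frac{2667}{17}} = \frac{1}{116452904 - \frac{2667}{17}} = \frac{1}{\frac{1979696701}{17}} = \frac{17}{1979696701}$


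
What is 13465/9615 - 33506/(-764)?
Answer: 33244745/734586 ≈ 45.256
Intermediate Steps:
13465/9615 - 33506/(-764) = 13465*(1/9615) - 33506*(-1/764) = 2693/1923 + 16753/382 = 33244745/734586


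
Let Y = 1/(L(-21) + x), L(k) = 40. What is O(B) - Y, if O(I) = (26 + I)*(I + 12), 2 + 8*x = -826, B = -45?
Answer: 79631/127 ≈ 627.02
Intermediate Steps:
x = -207/2 (x = -¼ + (⅛)*(-826) = -¼ - 413/4 = -207/2 ≈ -103.50)
O(I) = (12 + I)*(26 + I) (O(I) = (26 + I)*(12 + I) = (12 + I)*(26 + I))
Y = -2/127 (Y = 1/(40 - 207/2) = 1/(-127/2) = -2/127 ≈ -0.015748)
O(B) - Y = (312 + (-45)² + 38*(-45)) - 1*(-2/127) = (312 + 2025 - 1710) + 2/127 = 627 + 2/127 = 79631/127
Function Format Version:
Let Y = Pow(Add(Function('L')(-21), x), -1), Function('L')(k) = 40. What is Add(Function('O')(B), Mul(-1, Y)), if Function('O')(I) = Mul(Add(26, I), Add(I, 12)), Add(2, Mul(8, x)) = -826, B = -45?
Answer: Rational(79631, 127) ≈ 627.02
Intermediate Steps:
x = Rational(-207, 2) (x = Add(Rational(-1, 4), Mul(Rational(1, 8), -826)) = Add(Rational(-1, 4), Rational(-413, 4)) = Rational(-207, 2) ≈ -103.50)
Function('O')(I) = Mul(Add(12, I), Add(26, I)) (Function('O')(I) = Mul(Add(26, I), Add(12, I)) = Mul(Add(12, I), Add(26, I)))
Y = Rational(-2, 127) (Y = Pow(Add(40, Rational(-207, 2)), -1) = Pow(Rational(-127, 2), -1) = Rational(-2, 127) ≈ -0.015748)
Add(Function('O')(B), Mul(-1, Y)) = Add(Add(312, Pow(-45, 2), Mul(38, -45)), Mul(-1, Rational(-2, 127))) = Add(Add(312, 2025, -1710), Rational(2, 127)) = Add(627, Rational(2, 127)) = Rational(79631, 127)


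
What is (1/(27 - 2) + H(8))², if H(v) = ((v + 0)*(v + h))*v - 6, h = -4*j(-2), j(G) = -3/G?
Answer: 9308601/625 ≈ 14894.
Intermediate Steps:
h = -6 (h = -(-12)/(-2) = -(-12)*(-1)/2 = -4*3/2 = -6)
H(v) = -6 + v²*(-6 + v) (H(v) = ((v + 0)*(v - 6))*v - 6 = (v*(-6 + v))*v - 6 = v²*(-6 + v) - 6 = -6 + v²*(-6 + v))
(1/(27 - 2) + H(8))² = (1/(27 - 2) + (-6 + 8³ - 6*8²))² = (1/25 + (-6 + 512 - 6*64))² = (1/25 + (-6 + 512 - 384))² = (1/25 + 122)² = (3051/25)² = 9308601/625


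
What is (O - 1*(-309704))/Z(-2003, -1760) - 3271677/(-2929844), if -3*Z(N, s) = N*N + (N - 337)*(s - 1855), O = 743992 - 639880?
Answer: 37164191505681/36538403876996 ≈ 1.0171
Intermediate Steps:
O = 104112
Z(N, s) = -N²/3 - (-1855 + s)*(-337 + N)/3 (Z(N, s) = -(N*N + (N - 337)*(s - 1855))/3 = -(N² + (-337 + N)*(-1855 + s))/3 = -(N² + (-1855 + s)*(-337 + N))/3 = -N²/3 - (-1855 + s)*(-337 + N)/3)
(O - 1*(-309704))/Z(-2003, -1760) - 3271677/(-2929844) = (104112 - 1*(-309704))/(-625135/3 - ⅓*(-2003)² + (337/3)*(-1760) + (1855/3)*(-2003) - ⅓*(-2003)*(-1760)) - 3271677/(-2929844) = (104112 + 309704)/(-625135/3 - ⅓*4012009 - 593120/3 - 3715565/3 - 3525280/3) - 3271677*(-1/2929844) = 413816/(-625135/3 - 4012009/3 - 593120/3 - 3715565/3 - 3525280/3) + 3271677/2929844 = 413816/(-12471109/3) + 3271677/2929844 = 413816*(-3/12471109) + 3271677/2929844 = -1241448/12471109 + 3271677/2929844 = 37164191505681/36538403876996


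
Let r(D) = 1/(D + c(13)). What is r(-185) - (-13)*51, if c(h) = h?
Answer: 114035/172 ≈ 662.99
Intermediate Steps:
r(D) = 1/(13 + D) (r(D) = 1/(D + 13) = 1/(13 + D))
r(-185) - (-13)*51 = 1/(13 - 185) - (-13)*51 = 1/(-172) - 1*(-663) = -1/172 + 663 = 114035/172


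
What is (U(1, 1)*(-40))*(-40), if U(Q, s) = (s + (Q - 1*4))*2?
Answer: -6400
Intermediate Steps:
U(Q, s) = -8 + 2*Q + 2*s (U(Q, s) = (s + (Q - 4))*2 = (s + (-4 + Q))*2 = (-4 + Q + s)*2 = -8 + 2*Q + 2*s)
(U(1, 1)*(-40))*(-40) = ((-8 + 2*1 + 2*1)*(-40))*(-40) = ((-8 + 2 + 2)*(-40))*(-40) = -4*(-40)*(-40) = 160*(-40) = -6400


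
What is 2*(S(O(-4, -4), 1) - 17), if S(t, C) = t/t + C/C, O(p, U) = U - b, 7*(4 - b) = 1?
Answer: -30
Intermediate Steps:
b = 27/7 (b = 4 - ⅐*1 = 4 - ⅐ = 27/7 ≈ 3.8571)
O(p, U) = -27/7 + U (O(p, U) = U - 1*27/7 = U - 27/7 = -27/7 + U)
S(t, C) = 2 (S(t, C) = 1 + 1 = 2)
2*(S(O(-4, -4), 1) - 17) = 2*(2 - 17) = 2*(-15) = -30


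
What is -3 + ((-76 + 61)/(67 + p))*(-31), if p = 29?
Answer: 59/32 ≈ 1.8438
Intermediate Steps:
-3 + ((-76 + 61)/(67 + p))*(-31) = -3 + ((-76 + 61)/(67 + 29))*(-31) = -3 - 15/96*(-31) = -3 - 15*1/96*(-31) = -3 - 5/32*(-31) = -3 + 155/32 = 59/32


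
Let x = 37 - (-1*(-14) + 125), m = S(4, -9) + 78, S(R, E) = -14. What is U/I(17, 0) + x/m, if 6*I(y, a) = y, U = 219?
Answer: 41181/544 ≈ 75.700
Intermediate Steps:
I(y, a) = y/6
m = 64 (m = -14 + 78 = 64)
x = -102 (x = 37 - (14 + 125) = 37 - 1*139 = 37 - 139 = -102)
U/I(17, 0) + x/m = 219/(((⅙)*17)) - 102/64 = 219/(17/6) - 102*1/64 = 219*(6/17) - 51/32 = 1314/17 - 51/32 = 41181/544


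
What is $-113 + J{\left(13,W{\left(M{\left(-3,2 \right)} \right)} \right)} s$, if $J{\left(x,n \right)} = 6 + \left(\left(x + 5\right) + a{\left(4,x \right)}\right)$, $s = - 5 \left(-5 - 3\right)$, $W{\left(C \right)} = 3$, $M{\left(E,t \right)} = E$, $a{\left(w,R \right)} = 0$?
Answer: $847$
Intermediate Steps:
$s = 40$ ($s = \left(-5\right) \left(-8\right) = 40$)
$J{\left(x,n \right)} = 11 + x$ ($J{\left(x,n \right)} = 6 + \left(\left(x + 5\right) + 0\right) = 6 + \left(\left(5 + x\right) + 0\right) = 6 + \left(5 + x\right) = 11 + x$)
$-113 + J{\left(13,W{\left(M{\left(-3,2 \right)} \right)} \right)} s = -113 + \left(11 + 13\right) 40 = -113 + 24 \cdot 40 = -113 + 960 = 847$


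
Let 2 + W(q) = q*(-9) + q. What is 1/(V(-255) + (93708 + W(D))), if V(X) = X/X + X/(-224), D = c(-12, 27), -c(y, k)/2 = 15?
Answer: 224/21044383 ≈ 1.0644e-5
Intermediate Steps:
c(y, k) = -30 (c(y, k) = -2*15 = -30)
D = -30
W(q) = -2 - 8*q (W(q) = -2 + (q*(-9) + q) = -2 + (-9*q + q) = -2 - 8*q)
V(X) = 1 - X/224 (V(X) = 1 + X*(-1/224) = 1 - X/224)
1/(V(-255) + (93708 + W(D))) = 1/((1 - 1/224*(-255)) + (93708 + (-2 - 8*(-30)))) = 1/((1 + 255/224) + (93708 + (-2 + 240))) = 1/(479/224 + (93708 + 238)) = 1/(479/224 + 93946) = 1/(21044383/224) = 224/21044383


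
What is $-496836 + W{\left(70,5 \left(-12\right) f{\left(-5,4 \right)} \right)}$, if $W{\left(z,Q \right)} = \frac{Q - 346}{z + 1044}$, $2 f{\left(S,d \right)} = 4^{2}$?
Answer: $- \frac{276738065}{557} \approx -4.9684 \cdot 10^{5}$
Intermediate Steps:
$f{\left(S,d \right)} = 8$ ($f{\left(S,d \right)} = \frac{4^{2}}{2} = \frac{1}{2} \cdot 16 = 8$)
$W{\left(z,Q \right)} = \frac{-346 + Q}{1044 + z}$
$-496836 + W{\left(70,5 \left(-12\right) f{\left(-5,4 \right)} \right)} = -496836 + \frac{-346 + 5 \left(-12\right) 8}{1044 + 70} = -496836 + \frac{-346 - 480}{1114} = -496836 + \frac{1}{1114} \left(-826\right) = -496836 - \frac{413}{557} = - \frac{276738065}{557}$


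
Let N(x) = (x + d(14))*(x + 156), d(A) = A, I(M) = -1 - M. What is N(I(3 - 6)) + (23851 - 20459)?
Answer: 5920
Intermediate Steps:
N(x) = (14 + x)*(156 + x) (N(x) = (x + 14)*(x + 156) = (14 + x)*(156 + x))
N(I(3 - 6)) + (23851 - 20459) = (2184 + (-1 - (3 - 6))**2 + 170*(-1 - (3 - 6))) + (23851 - 20459) = (2184 + (-1 - 1*(-3))**2 + 170*(-1 - 1*(-3))) + 3392 = (2184 + (-1 + 3)**2 + 170*(-1 + 3)) + 3392 = (2184 + 2**2 + 170*2) + 3392 = (2184 + 4 + 340) + 3392 = 2528 + 3392 = 5920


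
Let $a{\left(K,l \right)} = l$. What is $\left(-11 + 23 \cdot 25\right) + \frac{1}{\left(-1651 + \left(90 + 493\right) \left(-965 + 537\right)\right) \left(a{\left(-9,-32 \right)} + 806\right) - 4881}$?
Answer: $\frac{109649682683}{194414331} \approx 564.0$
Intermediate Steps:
$\left(-11 + 23 \cdot 25\right) + \frac{1}{\left(-1651 + \left(90 + 493\right) \left(-965 + 537\right)\right) \left(a{\left(-9,-32 \right)} + 806\right) - 4881} = \left(-11 + 23 \cdot 25\right) + \frac{1}{\left(-1651 + \left(90 + 493\right) \left(-965 + 537\right)\right) \left(-32 + 806\right) - 4881} = \left(-11 + 575\right) + \frac{1}{\left(-1651 + 583 \left(-428\right)\right) 774 - 4881} = 564 + \frac{1}{\left(-1651 - 249524\right) 774 - 4881} = 564 + \frac{1}{\left(-251175\right) 774 - 4881} = 564 + \frac{1}{-194409450 - 4881} = 564 + \frac{1}{-194414331} = 564 - \frac{1}{194414331} = \frac{109649682683}{194414331}$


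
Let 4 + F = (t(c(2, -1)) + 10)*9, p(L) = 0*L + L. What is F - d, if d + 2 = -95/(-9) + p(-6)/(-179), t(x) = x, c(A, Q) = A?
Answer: 153707/1611 ≈ 95.411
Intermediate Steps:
p(L) = L (p(L) = 0 + L = L)
d = 13837/1611 (d = -2 + (-95/(-9) - 6/(-179)) = -2 + (-95*(-1/9) - 6*(-1/179)) = -2 + (95/9 + 6/179) = -2 + 17059/1611 = 13837/1611 ≈ 8.5891)
F = 104 (F = -4 + (2 + 10)*9 = -4 + 12*9 = -4 + 108 = 104)
F - d = 104 - 1*13837/1611 = 104 - 13837/1611 = 153707/1611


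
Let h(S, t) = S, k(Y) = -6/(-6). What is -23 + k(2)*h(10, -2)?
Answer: -13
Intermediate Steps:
k(Y) = 1 (k(Y) = -6*(-1/6) = 1)
-23 + k(2)*h(10, -2) = -23 + 1*10 = -23 + 10 = -13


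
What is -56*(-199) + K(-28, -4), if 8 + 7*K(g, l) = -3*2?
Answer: 11142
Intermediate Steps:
K(g, l) = -2 (K(g, l) = -8/7 + (-3*2)/7 = -8/7 + (1/7)*(-6) = -8/7 - 6/7 = -2)
-56*(-199) + K(-28, -4) = -56*(-199) - 2 = 11144 - 2 = 11142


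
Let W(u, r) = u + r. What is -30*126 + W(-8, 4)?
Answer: -3784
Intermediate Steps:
W(u, r) = r + u
-30*126 + W(-8, 4) = -30*126 + (4 - 8) = -3780 - 4 = -3784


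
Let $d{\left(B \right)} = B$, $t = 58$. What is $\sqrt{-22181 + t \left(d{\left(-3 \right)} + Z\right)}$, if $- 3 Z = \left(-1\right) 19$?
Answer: $\frac{i \sqrt{197889}}{3} \approx 148.28 i$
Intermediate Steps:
$Z = \frac{19}{3}$ ($Z = - \frac{\left(-1\right) 19}{3} = \left(- \frac{1}{3}\right) \left(-19\right) = \frac{19}{3} \approx 6.3333$)
$\sqrt{-22181 + t \left(d{\left(-3 \right)} + Z\right)} = \sqrt{-22181 + 58 \left(-3 + \frac{19}{3}\right)} = \sqrt{-22181 + 58 \cdot \frac{10}{3}} = \sqrt{-22181 + \frac{580}{3}} = \sqrt{- \frac{65963}{3}} = \frac{i \sqrt{197889}}{3}$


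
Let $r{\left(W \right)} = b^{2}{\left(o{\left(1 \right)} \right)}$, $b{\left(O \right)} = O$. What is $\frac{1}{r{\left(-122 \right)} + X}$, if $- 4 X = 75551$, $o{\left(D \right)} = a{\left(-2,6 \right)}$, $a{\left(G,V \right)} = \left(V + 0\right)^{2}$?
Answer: $- \frac{4}{70367} \approx -5.6845 \cdot 10^{-5}$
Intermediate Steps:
$a{\left(G,V \right)} = V^{2}$
$o{\left(D \right)} = 36$ ($o{\left(D \right)} = 6^{2} = 36$)
$r{\left(W \right)} = 1296$ ($r{\left(W \right)} = 36^{2} = 1296$)
$X = - \frac{75551}{4}$ ($X = \left(- \frac{1}{4}\right) 75551 = - \frac{75551}{4} \approx -18888.0$)
$\frac{1}{r{\left(-122 \right)} + X} = \frac{1}{1296 - \frac{75551}{4}} = \frac{1}{- \frac{70367}{4}} = - \frac{4}{70367}$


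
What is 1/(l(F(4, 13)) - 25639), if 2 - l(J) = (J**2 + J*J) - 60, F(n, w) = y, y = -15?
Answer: -1/26027 ≈ -3.8422e-5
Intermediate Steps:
F(n, w) = -15
l(J) = 62 - 2*J**2 (l(J) = 2 - ((J**2 + J*J) - 60) = 2 - ((J**2 + J**2) - 60) = 2 - (2*J**2 - 60) = 2 - (-60 + 2*J**2) = 2 + (60 - 2*J**2) = 62 - 2*J**2)
1/(l(F(4, 13)) - 25639) = 1/((62 - 2*(-15)**2) - 25639) = 1/((62 - 2*225) - 25639) = 1/((62 - 450) - 25639) = 1/(-388 - 25639) = 1/(-26027) = -1/26027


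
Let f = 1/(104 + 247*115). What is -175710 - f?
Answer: -5009316391/28509 ≈ -1.7571e+5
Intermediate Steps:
f = 1/28509 (f = 1/(104 + 28405) = 1/28509 ≈ 3.5077e-5)
-175710 - f = -175710 - 1*1/28509 = -175710 - 1/28509 = -5009316391/28509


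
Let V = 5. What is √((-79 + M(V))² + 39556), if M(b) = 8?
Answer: √44597 ≈ 211.18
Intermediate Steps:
√((-79 + M(V))² + 39556) = √((-79 + 8)² + 39556) = √((-71)² + 39556) = √(5041 + 39556) = √44597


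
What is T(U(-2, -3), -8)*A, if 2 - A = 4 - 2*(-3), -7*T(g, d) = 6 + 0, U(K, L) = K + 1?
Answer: 48/7 ≈ 6.8571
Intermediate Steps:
U(K, L) = 1 + K
T(g, d) = -6/7 (T(g, d) = -(6 + 0)/7 = -1/7*6 = -6/7)
A = -8 (A = 2 - (4 - 2*(-3)) = 2 - (4 + 6) = 2 - 1*10 = 2 - 10 = -8)
T(U(-2, -3), -8)*A = -6/7*(-8) = 48/7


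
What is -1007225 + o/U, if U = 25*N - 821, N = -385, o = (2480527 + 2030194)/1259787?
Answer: -13254814091900171/13159735002 ≈ -1.0072e+6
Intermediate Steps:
o = 4510721/1259787 (o = 4510721*(1/1259787) = 4510721/1259787 ≈ 3.5805)
U = -10446 (U = 25*(-385) - 821 = -9625 - 821 = -10446)
-1007225 + o/U = -1007225 + (4510721/1259787)/(-10446) = -1007225 + (4510721/1259787)*(-1/10446) = -1007225 - 4510721/13159735002 = -13254814091900171/13159735002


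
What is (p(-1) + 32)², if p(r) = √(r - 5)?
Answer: (32 + I*√6)² ≈ 1018.0 + 156.77*I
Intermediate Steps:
p(r) = √(-5 + r)
(p(-1) + 32)² = (√(-5 - 1) + 32)² = (√(-6) + 32)² = (I*√6 + 32)² = (32 + I*√6)²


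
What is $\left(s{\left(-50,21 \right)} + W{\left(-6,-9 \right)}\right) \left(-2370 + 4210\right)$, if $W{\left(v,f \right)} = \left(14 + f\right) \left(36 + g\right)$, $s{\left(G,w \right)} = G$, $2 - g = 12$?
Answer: $147200$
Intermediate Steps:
$g = -10$ ($g = 2 - 12 = -10$)
$W{\left(v,f \right)} = 364 + 26 f$ ($W{\left(v,f \right)} = \left(14 + f\right) \left(36 - 10\right) = \left(14 + f\right) 26 = 364 + 26 f$)
$\left(s{\left(-50,21 \right)} + W{\left(-6,-9 \right)}\right) \left(-2370 + 4210\right) = \left(-50 + \left(364 + 26 \left(-9\right)\right)\right) \left(-2370 + 4210\right) = \left(-50 + \left(364 - 234\right)\right) 1840 = \left(-50 + 130\right) 1840 = 80 \cdot 1840 = 147200$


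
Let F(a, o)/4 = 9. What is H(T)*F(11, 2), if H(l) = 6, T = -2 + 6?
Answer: 216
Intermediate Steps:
F(a, o) = 36 (F(a, o) = 4*9 = 36)
T = 4
H(T)*F(11, 2) = 6*36 = 216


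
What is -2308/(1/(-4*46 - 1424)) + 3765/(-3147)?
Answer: 3893114681/1049 ≈ 3.7113e+6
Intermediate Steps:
-2308/(1/(-4*46 - 1424)) + 3765/(-3147) = -2308/(1/(-184 - 1424)) + 3765*(-1/3147) = -2308/(1/(-1608)) - 1255/1049 = -2308/(-1/1608) - 1255/1049 = -2308*(-1608) - 1255/1049 = 3711264 - 1255/1049 = 3893114681/1049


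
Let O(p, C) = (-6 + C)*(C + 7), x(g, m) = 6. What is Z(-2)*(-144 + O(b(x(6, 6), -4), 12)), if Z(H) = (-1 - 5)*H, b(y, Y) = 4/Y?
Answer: -360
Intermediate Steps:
Z(H) = -6*H
O(p, C) = (-6 + C)*(7 + C)
Z(-2)*(-144 + O(b(x(6, 6), -4), 12)) = (-6*(-2))*(-144 + (-42 + 12 + 12²)) = 12*(-144 + (-42 + 12 + 144)) = 12*(-144 + 114) = 12*(-30) = -360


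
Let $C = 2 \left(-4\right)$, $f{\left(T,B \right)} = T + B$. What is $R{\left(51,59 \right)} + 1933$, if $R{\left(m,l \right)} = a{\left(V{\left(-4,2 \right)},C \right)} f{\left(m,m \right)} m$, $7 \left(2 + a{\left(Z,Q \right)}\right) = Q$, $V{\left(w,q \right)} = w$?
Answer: $- \frac{100913}{7} \approx -14416.0$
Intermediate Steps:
$f{\left(T,B \right)} = B + T$
$C = -8$
$a{\left(Z,Q \right)} = -2 + \frac{Q}{7}$
$R{\left(m,l \right)} = - \frac{44 m^{2}}{7}$ ($R{\left(m,l \right)} = \left(-2 + \frac{1}{7} \left(-8\right)\right) \left(m + m\right) m = \left(-2 - \frac{8}{7}\right) 2 m m = - \frac{22 \cdot 2 m}{7} m = - \frac{44 m}{7} m = - \frac{44 m^{2}}{7}$)
$R{\left(51,59 \right)} + 1933 = - \frac{44 \cdot 51^{2}}{7} + 1933 = \left(- \frac{44}{7}\right) 2601 + 1933 = - \frac{114444}{7} + 1933 = - \frac{100913}{7}$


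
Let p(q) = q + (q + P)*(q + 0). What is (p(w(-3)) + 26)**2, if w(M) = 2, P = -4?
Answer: 576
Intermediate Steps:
p(q) = q + q*(-4 + q) (p(q) = q + (q - 4)*(q + 0) = q + (-4 + q)*q = q + q*(-4 + q))
(p(w(-3)) + 26)**2 = (2*(-3 + 2) + 26)**2 = (2*(-1) + 26)**2 = (-2 + 26)**2 = 24**2 = 576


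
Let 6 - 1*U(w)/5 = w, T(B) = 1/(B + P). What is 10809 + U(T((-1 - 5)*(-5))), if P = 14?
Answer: 476911/44 ≈ 10839.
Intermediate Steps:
T(B) = 1/(14 + B) (T(B) = 1/(B + 14) = 1/(14 + B))
U(w) = 30 - 5*w
10809 + U(T((-1 - 5)*(-5))) = 10809 + (30 - 5/(14 + (-1 - 5)*(-5))) = 10809 + (30 - 5/(14 - 6*(-5))) = 10809 + (30 - 5/(14 + 30)) = 10809 + (30 - 5/44) = 10809 + 1315/44 = 476911/44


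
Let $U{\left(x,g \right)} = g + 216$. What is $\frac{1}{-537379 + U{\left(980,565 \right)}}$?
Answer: $- \frac{1}{536598} \approx -1.8636 \cdot 10^{-6}$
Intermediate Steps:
$U{\left(x,g \right)} = 216 + g$
$\frac{1}{-537379 + U{\left(980,565 \right)}} = \frac{1}{-537379 + \left(216 + 565\right)} = \frac{1}{-537379 + 781} = \frac{1}{-536598} = - \frac{1}{536598}$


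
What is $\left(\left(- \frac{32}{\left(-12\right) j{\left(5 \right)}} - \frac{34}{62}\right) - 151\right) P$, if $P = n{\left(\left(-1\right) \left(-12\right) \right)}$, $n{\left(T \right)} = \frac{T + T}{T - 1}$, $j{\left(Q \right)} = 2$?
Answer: $- \frac{10160}{31} \approx -327.74$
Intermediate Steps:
$n{\left(T \right)} = \frac{2 T}{-1 + T}$
$P = \frac{24}{11}$ ($P = \frac{2 \left(\left(-1\right) \left(-12\right)\right)}{-1 - -12} = 2 \cdot 12 \frac{1}{-1 + 12} = 2 \cdot 12 \cdot \frac{1}{11} = \frac{24}{11} \approx 2.1818$)
$\left(\left(- \frac{32}{\left(-12\right) j{\left(5 \right)}} - \frac{34}{62}\right) - 151\right) P = \left(\left(- \frac{32}{\left(-12\right) 2} - \frac{34}{62}\right) - 151\right) \frac{24}{11} = \left(\left(- \frac{32}{-24} - \frac{17}{31}\right) - 151\right) \frac{24}{11} = \left(\left(\left(-32\right) \left(- \frac{1}{24}\right) - \frac{17}{31}\right) - 151\right) \frac{24}{11} = \left(\left(\frac{4}{3} - \frac{17}{31}\right) - 151\right) \frac{24}{11} = \left(\frac{73}{93} - 151\right) \frac{24}{11} = \left(- \frac{13970}{93}\right) \frac{24}{11} = - \frac{10160}{31}$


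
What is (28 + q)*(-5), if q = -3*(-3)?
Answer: -185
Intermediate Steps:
q = 9
(28 + q)*(-5) = (28 + 9)*(-5) = 37*(-5) = -185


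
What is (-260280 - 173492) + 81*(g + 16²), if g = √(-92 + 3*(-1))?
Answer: -413036 + 81*I*√95 ≈ -4.1304e+5 + 789.49*I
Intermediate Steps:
g = I*√95 (g = √(-92 - 3) = √(-95) = I*√95 ≈ 9.7468*I)
(-260280 - 173492) + 81*(g + 16²) = (-260280 - 173492) + 81*(I*√95 + 16²) = -433772 + 81*(I*√95 + 256) = -433772 + 81*(256 + I*√95) = -433772 + (20736 + 81*I*√95) = -413036 + 81*I*√95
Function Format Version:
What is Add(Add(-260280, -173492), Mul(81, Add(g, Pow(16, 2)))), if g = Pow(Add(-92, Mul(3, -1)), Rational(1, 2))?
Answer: Add(-413036, Mul(81, I, Pow(95, Rational(1, 2)))) ≈ Add(-4.1304e+5, Mul(789.49, I))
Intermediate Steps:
g = Mul(I, Pow(95, Rational(1, 2))) (g = Pow(Add(-92, -3), Rational(1, 2)) = Pow(-95, Rational(1, 2)) = Mul(I, Pow(95, Rational(1, 2))) ≈ Mul(9.7468, I))
Add(Add(-260280, -173492), Mul(81, Add(g, Pow(16, 2)))) = Add(Add(-260280, -173492), Mul(81, Add(Mul(I, Pow(95, Rational(1, 2))), Pow(16, 2)))) = Add(-433772, Mul(81, Add(Mul(I, Pow(95, Rational(1, 2))), 256))) = Add(-433772, Mul(81, Add(256, Mul(I, Pow(95, Rational(1, 2)))))) = Add(-433772, Add(20736, Mul(81, I, Pow(95, Rational(1, 2))))) = Add(-413036, Mul(81, I, Pow(95, Rational(1, 2))))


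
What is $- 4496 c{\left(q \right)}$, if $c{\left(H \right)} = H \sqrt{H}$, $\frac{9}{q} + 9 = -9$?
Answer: $1124 i \sqrt{2} \approx 1589.6 i$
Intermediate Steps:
$q = - \frac{1}{2}$ ($q = \frac{9}{-9 - 9} = \frac{9}{-18} = 9 \left(- \frac{1}{18}\right) = - \frac{1}{2} \approx -0.5$)
$c{\left(H \right)} = H^{\frac{3}{2}}$
$- 4496 c{\left(q \right)} = - 4496 \left(- \frac{1}{2}\right)^{\frac{3}{2}} = - 4496 \left(- \frac{i \sqrt{2}}{4}\right) = 1124 i \sqrt{2}$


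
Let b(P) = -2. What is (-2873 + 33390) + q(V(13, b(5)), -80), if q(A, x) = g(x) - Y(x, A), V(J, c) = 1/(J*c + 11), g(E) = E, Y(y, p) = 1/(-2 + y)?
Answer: 2495835/82 ≈ 30437.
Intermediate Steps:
V(J, c) = 1/(11 + J*c)
q(A, x) = x - 1/(-2 + x)
(-2873 + 33390) + q(V(13, b(5)), -80) = (-2873 + 33390) + (-1 - 80*(-2 - 80))/(-2 - 80) = 30517 + (-1 - 80*(-82))/(-82) = 30517 - (-1 + 6560)/82 = 30517 - 1/82*6559 = 30517 - 6559/82 = 2495835/82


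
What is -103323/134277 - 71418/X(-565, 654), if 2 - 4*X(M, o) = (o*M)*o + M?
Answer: -19430774215/25213204497 ≈ -0.77066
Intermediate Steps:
X(M, o) = ½ - M/4 - M*o²/4 (X(M, o) = ½ - ((o*M)*o + M)/4 = ½ - ((M*o)*o + M)/4 = ½ - (M*o² + M)/4 = ½ - (M + M*o²)/4 = ½ + (-M/4 - M*o²/4) = ½ - M/4 - M*o²/4)
-103323/134277 - 71418/X(-565, 654) = -103323/134277 - 71418/(½ - ¼*(-565) - ¼*(-565)*654²) = -103323*1/134277 - 71418/(½ + 565/4 - ¼*(-565)*427716) = -3131/4069 - 71418/(½ + 565/4 + 60414885) = -3131/4069 - 71418/241660107/4 = -3131/4069 - 71418*4/241660107 = -3131/4069 - 95224/80553369 = -19430774215/25213204497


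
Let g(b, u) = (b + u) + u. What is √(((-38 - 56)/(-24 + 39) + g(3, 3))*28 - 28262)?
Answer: I*√6341730/15 ≈ 167.89*I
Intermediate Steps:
g(b, u) = b + 2*u
√(((-38 - 56)/(-24 + 39) + g(3, 3))*28 - 28262) = √(((-38 - 56)/(-24 + 39) + (3 + 2*3))*28 - 28262) = √((-94/15 + (3 + 6))*28 - 28262) = √((-94*1/15 + 9)*28 - 28262) = √((-94/15 + 9)*28 - 28262) = √((41/15)*28 - 28262) = √(1148/15 - 28262) = √(-422782/15) = I*√6341730/15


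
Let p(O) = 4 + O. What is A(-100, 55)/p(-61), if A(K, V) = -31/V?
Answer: 31/3135 ≈ 0.0098884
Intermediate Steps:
A(K, V) = -31/V
A(-100, 55)/p(-61) = (-31/55)/(4 - 61) = -31*1/55/(-57) = -31/55*(-1/57) = 31/3135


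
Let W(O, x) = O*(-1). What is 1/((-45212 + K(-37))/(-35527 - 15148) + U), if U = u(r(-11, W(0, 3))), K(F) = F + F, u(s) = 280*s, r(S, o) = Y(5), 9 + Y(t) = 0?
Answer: -50675/127655714 ≈ -0.00039697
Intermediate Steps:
Y(t) = -9 (Y(t) = -9 + 0 = -9)
W(O, x) = -O
r(S, o) = -9
K(F) = 2*F
U = -2520 (U = 280*(-9) = -2520)
1/((-45212 + K(-37))/(-35527 - 15148) + U) = 1/((-45212 + 2*(-37))/(-35527 - 15148) - 2520) = 1/((-45212 - 74)/(-50675) - 2520) = 1/(-45286*(-1/50675) - 2520) = 1/(45286/50675 - 2520) = 1/(-127655714/50675) = -50675/127655714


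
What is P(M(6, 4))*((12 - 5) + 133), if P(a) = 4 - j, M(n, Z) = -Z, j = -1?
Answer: 700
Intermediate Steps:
P(a) = 5 (P(a) = 4 - 1*(-1) = 4 + 1 = 5)
P(M(6, 4))*((12 - 5) + 133) = 5*((12 - 5) + 133) = 5*(7 + 133) = 5*140 = 700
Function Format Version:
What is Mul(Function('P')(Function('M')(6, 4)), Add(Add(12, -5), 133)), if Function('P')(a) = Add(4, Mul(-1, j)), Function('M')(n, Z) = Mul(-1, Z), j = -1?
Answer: 700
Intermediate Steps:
Function('P')(a) = 5 (Function('P')(a) = Add(4, Mul(-1, -1)) = Add(4, 1) = 5)
Mul(Function('P')(Function('M')(6, 4)), Add(Add(12, -5), 133)) = Mul(5, Add(Add(12, -5), 133)) = Mul(5, Add(7, 133)) = Mul(5, 140) = 700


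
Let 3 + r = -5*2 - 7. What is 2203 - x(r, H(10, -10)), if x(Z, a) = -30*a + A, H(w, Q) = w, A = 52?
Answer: 2451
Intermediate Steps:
r = -20 (r = -3 + (-5*2 - 7) = -3 + (-10 - 7) = -3 - 17 = -20)
x(Z, a) = 52 - 30*a (x(Z, a) = -30*a + 52 = 52 - 30*a)
2203 - x(r, H(10, -10)) = 2203 - (52 - 30*10) = 2203 - (52 - 300) = 2203 - 1*(-248) = 2203 + 248 = 2451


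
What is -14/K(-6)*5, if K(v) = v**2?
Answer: -35/18 ≈ -1.9444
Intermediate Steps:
-14/K(-6)*5 = -14/((-6)**2)*5 = -14/36*5 = -14*1/36*5 = -7/18*5 = -35/18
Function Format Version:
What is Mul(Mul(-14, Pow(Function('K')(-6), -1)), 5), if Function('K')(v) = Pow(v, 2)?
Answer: Rational(-35, 18) ≈ -1.9444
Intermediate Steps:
Mul(Mul(-14, Pow(Function('K')(-6), -1)), 5) = Mul(Mul(-14, Pow(Pow(-6, 2), -1)), 5) = Mul(Mul(-14, Pow(36, -1)), 5) = Mul(Mul(-14, Rational(1, 36)), 5) = Mul(Rational(-7, 18), 5) = Rational(-35, 18)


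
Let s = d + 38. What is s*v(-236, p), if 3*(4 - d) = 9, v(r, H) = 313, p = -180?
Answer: 12207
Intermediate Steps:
d = 1 (d = 4 - ⅓*9 = 4 - 3 = 1)
s = 39 (s = 1 + 38 = 39)
s*v(-236, p) = 39*313 = 12207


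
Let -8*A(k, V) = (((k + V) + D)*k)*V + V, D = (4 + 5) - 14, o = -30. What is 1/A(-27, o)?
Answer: 4/25125 ≈ 0.00015920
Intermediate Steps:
D = -5 (D = 9 - 14 = -5)
A(k, V) = -V/8 - V*k*(-5 + V + k)/8 (A(k, V) = -((((k + V) - 5)*k)*V + V)/8 = -((((V + k) - 5)*k)*V + V)/8 = -(((-5 + V + k)*k)*V + V)/8 = -((k*(-5 + V + k))*V + V)/8 = -(V*k*(-5 + V + k) + V)/8 = -(V + V*k*(-5 + V + k))/8 = -V/8 - V*k*(-5 + V + k)/8)
1/A(-27, o) = 1/((1/8)*(-30)*(-1 - 1*(-27)**2 + 5*(-27) - 1*(-30)*(-27))) = 1/((1/8)*(-30)*(-1 - 1*729 - 135 - 810)) = 1/((1/8)*(-30)*(-1 - 729 - 135 - 810)) = 1/((1/8)*(-30)*(-1675)) = 1/(25125/4) = 4/25125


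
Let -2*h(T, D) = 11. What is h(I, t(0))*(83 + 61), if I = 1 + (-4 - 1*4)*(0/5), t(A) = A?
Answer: -792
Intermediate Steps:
I = 1 (I = 1 + (-4 - 4)*(0*(⅕)) = 1 - 8*0 = 1 + 0 = 1)
h(T, D) = -11/2 (h(T, D) = -½*11 = -11/2)
h(I, t(0))*(83 + 61) = -11*(83 + 61)/2 = -11/2*144 = -792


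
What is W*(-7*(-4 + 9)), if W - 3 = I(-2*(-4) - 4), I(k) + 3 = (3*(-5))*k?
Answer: 2100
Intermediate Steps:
I(k) = -3 - 15*k (I(k) = -3 + (3*(-5))*k = -3 - 15*k)
W = -60 (W = 3 + (-3 - 15*(-2*(-4) - 4)) = 3 + (-3 - 15*(8 - 4)) = 3 + (-3 - 15*4) = 3 + (-3 - 60) = 3 - 63 = -60)
W*(-7*(-4 + 9)) = -(-420)*(-4 + 9) = -(-420)*5 = -60*(-35) = 2100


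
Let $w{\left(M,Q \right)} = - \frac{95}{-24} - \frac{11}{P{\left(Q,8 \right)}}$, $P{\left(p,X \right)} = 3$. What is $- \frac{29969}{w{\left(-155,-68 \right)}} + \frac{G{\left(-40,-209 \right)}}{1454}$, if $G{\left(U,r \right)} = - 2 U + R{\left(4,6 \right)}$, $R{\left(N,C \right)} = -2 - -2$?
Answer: $- \frac{522898832}{5089} \approx -1.0275 \cdot 10^{5}$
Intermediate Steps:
$R{\left(N,C \right)} = 0$ ($R{\left(N,C \right)} = -2 + 2 = 0$)
$w{\left(M,Q \right)} = \frac{7}{24}$ ($w{\left(M,Q \right)} = - \frac{95}{-24} - \frac{11}{3} = \left(-95\right) \left(- \frac{1}{24}\right) - \frac{11}{3} = \frac{95}{24} - \frac{11}{3} = \frac{7}{24}$)
$G{\left(U,r \right)} = - 2 U$ ($G{\left(U,r \right)} = - 2 U + 0 = - 2 U$)
$- \frac{29969}{w{\left(-155,-68 \right)}} + \frac{G{\left(-40,-209 \right)}}{1454} = - \frac{29969}{\frac{7}{24}} + \frac{\left(-2\right) \left(-40\right)}{1454} = \left(-29969\right) \frac{24}{7} + 80 \cdot \frac{1}{1454} = - \frac{719256}{7} + \frac{40}{727} = - \frac{522898832}{5089}$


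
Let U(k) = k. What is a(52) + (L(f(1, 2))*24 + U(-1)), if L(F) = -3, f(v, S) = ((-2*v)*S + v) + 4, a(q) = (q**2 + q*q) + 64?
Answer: 5399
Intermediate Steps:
a(q) = 64 + 2*q**2 (a(q) = (q**2 + q**2) + 64 = 2*q**2 + 64 = 64 + 2*q**2)
f(v, S) = 4 + v - 2*S*v (f(v, S) = (-2*S*v + v) + 4 = (v - 2*S*v) + 4 = 4 + v - 2*S*v)
a(52) + (L(f(1, 2))*24 + U(-1)) = (64 + 2*52**2) + (-3*24 - 1) = (64 + 2*2704) + (-72 - 1) = (64 + 5408) - 73 = 5472 - 73 = 5399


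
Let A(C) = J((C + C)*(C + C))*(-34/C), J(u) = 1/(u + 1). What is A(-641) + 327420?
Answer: 344936814475534/1053499525 ≈ 3.2742e+5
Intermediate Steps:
J(u) = 1/(1 + u)
A(C) = -34/(C*(1 + 4*C²)) (A(C) = (-34/C)/(1 + (C + C)*(C + C)) = (-34/C)/(1 + (2*C)*(2*C)) = (-34/C)/(1 + 4*C²) = -34/(C*(1 + 4*C²)))
A(-641) + 327420 = -34/(-641 + 4*(-641)³) + 327420 = -34/(-641 + 4*(-263374721)) + 327420 = -34/(-641 - 1053498884) + 327420 = -34/(-1053499525) + 327420 = -34*(-1/1053499525) + 327420 = 34/1053499525 + 327420 = 344936814475534/1053499525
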